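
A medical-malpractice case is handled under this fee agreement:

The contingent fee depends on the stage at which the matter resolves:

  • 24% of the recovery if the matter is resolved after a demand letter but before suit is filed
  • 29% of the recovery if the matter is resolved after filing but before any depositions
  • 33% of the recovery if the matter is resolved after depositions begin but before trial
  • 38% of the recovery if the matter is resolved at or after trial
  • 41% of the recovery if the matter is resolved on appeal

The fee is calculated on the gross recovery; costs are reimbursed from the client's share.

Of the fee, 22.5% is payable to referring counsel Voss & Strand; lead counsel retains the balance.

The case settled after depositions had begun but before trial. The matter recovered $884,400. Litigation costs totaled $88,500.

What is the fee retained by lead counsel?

Fee base is the gross recovery, $884,400; costs are reimbursed separately.
The matter settled after depositions had begun but before trial, so the 33% rate applies.
$884,400 × 33% = $291,852.00
Referral share: 22.5% of $291,852.00 = $65,666.70; lead counsel retains $291,852.00 − $65,666.70 = $226,185.30.

$226,185.30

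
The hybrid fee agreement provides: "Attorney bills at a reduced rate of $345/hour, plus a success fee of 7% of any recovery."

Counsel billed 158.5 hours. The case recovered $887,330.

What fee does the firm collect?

$116,795.60

Hourly: 158.5 × $345 = $54,682.50
Success fee: 7% of $887,330 = $62,113.10
Total: $54,682.50 + $62,113.10 = $116,795.60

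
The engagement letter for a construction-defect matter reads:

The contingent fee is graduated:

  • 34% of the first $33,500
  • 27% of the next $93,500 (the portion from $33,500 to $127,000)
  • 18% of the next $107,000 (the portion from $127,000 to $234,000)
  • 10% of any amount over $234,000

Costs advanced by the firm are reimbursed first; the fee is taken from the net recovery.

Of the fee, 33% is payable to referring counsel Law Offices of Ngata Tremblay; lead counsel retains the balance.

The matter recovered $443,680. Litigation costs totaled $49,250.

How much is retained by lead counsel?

$48,198.46

Fee base (net of costs): $443,680 − $49,250 = $394,430
First $33,500 at 34% = $11,390.00
Next $93,500 at 27% = $25,245.00
Next $107,000 at 18% = $19,260.00
Remaining $160,430 at 10% = $16,043.00
Fee: $11,390.00 + $25,245.00 + $19,260.00 + $16,043.00 = $71,938.00
Referral share: 33% of $71,938.00 = $23,739.54; lead counsel retains $71,938.00 − $23,739.54 = $48,198.46.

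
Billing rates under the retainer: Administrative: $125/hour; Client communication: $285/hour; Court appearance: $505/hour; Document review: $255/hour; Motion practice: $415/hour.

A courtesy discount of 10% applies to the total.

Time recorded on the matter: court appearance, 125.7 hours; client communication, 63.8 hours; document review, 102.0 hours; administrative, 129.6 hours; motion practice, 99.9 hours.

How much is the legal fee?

Administrative: 129.6 × $125 = $16,200.00
Client communication: 63.8 × $285 = $18,183.00
Court appearance: 125.7 × $505 = $63,478.50
Document review: 102.0 × $255 = $26,010.00
Motion practice: 99.9 × $415 = $41,458.50
Subtotal: $165,330.00
Less 10% discount: −$16,533.00
Total: $165,330.00 − $16,533.00 = $148,797.00

$148,797.00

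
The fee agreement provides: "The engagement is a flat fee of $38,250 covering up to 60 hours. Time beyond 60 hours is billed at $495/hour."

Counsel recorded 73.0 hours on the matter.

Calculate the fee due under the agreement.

$44,685.00

Flat fee: $38,250.00
Excess hours: 73.0 − 60 = 13.0
Overrun: 13.0 × $495 = $6,435.00
Total: $38,250.00 + $6,435.00 = $44,685.00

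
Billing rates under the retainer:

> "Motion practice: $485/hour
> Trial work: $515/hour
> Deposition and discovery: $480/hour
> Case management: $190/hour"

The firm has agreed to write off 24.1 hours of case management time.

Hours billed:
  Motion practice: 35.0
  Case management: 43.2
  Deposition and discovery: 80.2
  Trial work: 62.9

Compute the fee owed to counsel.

Motion practice: 35.0 × $485 = $16,975.00
Trial work: 62.9 × $515 = $32,393.50
Deposition and discovery: 80.2 × $480 = $38,496.00
Case management: 43.2 × $190 = $8,208.00
Subtotal: $96,072.50
Write-off: 24.1 × $190 = $4,579.00
Total: $96,072.50 − $4,579.00 = $91,493.50

$91,493.50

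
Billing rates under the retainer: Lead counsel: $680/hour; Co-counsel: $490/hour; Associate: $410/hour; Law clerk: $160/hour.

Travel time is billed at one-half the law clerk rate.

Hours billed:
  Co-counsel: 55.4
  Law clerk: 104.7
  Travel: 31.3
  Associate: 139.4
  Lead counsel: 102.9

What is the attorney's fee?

$173,528.00

Lead counsel: 102.9 × $680 = $69,972.00
Co-counsel: 55.4 × $490 = $27,146.00
Associate: 139.4 × $410 = $57,154.00
Law clerk: 104.7 × $160 = $16,752.00
Subtotal: $69,972.00 + $27,146.00 + $57,154.00 + $16,752.00 = $171,024.00
Travel: 31.3 × ($160 ÷ 2) = 31.3 × $80.00 = $2,504.00
Total: $171,024.00 + $2,504.00 = $173,528.00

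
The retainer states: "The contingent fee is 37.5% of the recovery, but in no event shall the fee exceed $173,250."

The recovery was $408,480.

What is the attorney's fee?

$153,180.00

37.5% of $408,480 = $153,180.00
That is under the $173,250 cap.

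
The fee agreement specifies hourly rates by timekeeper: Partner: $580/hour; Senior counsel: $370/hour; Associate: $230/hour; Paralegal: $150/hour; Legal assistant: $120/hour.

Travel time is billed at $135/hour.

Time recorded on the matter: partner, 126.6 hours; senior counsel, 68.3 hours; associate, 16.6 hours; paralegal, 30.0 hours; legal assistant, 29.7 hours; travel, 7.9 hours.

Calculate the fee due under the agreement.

$111,647.50

Partner: 126.6 × $580 = $73,428.00
Senior counsel: 68.3 × $370 = $25,271.00
Associate: 16.6 × $230 = $3,818.00
Paralegal: 30.0 × $150 = $4,500.00
Legal assistant: 29.7 × $120 = $3,564.00
Subtotal: $73,428.00 + $25,271.00 + $3,818.00 + $4,500.00 + $3,564.00 = $110,581.00
Travel: 7.9 × $135 = $1,066.50
Total: $110,581.00 + $1,066.50 = $111,647.50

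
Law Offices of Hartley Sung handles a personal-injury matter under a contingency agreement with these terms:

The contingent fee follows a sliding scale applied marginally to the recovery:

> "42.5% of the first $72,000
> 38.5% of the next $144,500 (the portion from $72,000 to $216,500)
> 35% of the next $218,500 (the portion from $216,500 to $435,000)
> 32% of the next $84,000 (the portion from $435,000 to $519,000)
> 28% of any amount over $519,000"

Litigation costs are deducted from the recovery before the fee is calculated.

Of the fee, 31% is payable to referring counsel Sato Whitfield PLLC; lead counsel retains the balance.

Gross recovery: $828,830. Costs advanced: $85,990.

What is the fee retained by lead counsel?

$174,061.26

Fee base (net of costs): $828,830 − $85,990 = $742,840
First $72,000 at 42.5% = $30,600.00
Next $144,500 at 38.5% = $55,632.50
Next $218,500 at 35% = $76,475.00
Next $84,000 at 32% = $26,880.00
Remaining $223,840 at 28% = $62,675.20
Fee: $30,600.00 + $55,632.50 + $76,475.00 + $26,880.00 + $62,675.20 = $252,262.70
Referral share: 31% of $252,262.70 = $78,201.44; lead counsel retains $252,262.70 − $78,201.44 = $174,061.26.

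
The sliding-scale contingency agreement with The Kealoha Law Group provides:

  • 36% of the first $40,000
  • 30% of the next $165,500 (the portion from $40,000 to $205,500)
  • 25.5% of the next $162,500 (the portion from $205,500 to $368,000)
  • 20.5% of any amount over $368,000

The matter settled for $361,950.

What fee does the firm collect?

First $40,000 at 36% = $14,400.00
Next $165,500 at 30% = $49,650.00
Remaining $156,450 at 25.5% = $39,894.75
Fee: $14,400.00 + $49,650.00 + $39,894.75 = $103,944.75

$103,944.75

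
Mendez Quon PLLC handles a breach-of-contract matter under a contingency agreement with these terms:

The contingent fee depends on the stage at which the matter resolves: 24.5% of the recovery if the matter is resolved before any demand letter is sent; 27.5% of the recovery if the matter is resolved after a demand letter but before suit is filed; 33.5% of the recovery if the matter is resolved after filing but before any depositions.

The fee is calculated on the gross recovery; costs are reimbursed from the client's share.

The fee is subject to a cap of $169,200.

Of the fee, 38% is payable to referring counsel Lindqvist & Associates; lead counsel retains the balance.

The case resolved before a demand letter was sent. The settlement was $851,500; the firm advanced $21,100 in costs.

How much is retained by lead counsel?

Fee base is the gross recovery, $851,500; costs are reimbursed separately.
The matter resolved before a demand letter was sent, so the 24.5% rate applies.
$851,500 × 24.5% = $208,617.50
$208,617.50 exceeds the $169,200 cap, so the fee is capped at $169,200.00.
Referral share: 38% of $169,200.00 = $64,296.00; lead counsel retains $169,200.00 − $64,296.00 = $104,904.00.

$104,904.00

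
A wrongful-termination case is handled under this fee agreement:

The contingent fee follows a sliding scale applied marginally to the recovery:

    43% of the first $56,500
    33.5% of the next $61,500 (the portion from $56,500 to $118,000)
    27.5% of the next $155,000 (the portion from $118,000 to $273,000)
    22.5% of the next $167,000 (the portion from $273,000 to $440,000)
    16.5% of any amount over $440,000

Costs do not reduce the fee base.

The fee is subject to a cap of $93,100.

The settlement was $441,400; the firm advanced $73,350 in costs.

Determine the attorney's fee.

Fee base is the gross recovery, $441,400; costs are reimbursed separately.
First $56,500 at 43% = $24,295.00
Next $61,500 at 33.5% = $20,602.50
Next $155,000 at 27.5% = $42,625.00
Next $167,000 at 22.5% = $37,575.00
Remaining $1,400 at 16.5% = $231.00
Fee: $24,295.00 + $20,602.50 + $42,625.00 + $37,575.00 + $231.00 = $125,328.50
$125,328.50 exceeds the $93,100 cap, so the fee is capped at $93,100.00.

$93,100.00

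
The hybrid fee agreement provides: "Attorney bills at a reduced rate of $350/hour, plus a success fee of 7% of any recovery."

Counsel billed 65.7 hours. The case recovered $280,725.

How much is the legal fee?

$42,645.75

Hourly: 65.7 × $350 = $22,995.00
Success fee: 7% of $280,725 = $19,650.75
Total: $22,995.00 + $19,650.75 = $42,645.75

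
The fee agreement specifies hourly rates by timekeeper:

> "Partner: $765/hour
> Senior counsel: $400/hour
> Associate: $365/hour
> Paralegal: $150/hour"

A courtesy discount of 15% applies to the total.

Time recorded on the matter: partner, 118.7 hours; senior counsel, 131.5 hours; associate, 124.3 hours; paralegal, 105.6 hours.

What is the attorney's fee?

Partner: 118.7 × $765 = $90,805.50
Senior counsel: 131.5 × $400 = $52,600.00
Associate: 124.3 × $365 = $45,369.50
Paralegal: 105.6 × $150 = $15,840.00
Subtotal: $204,615.00
Less 15% discount: −$30,692.25
Total: $204,615.00 − $30,692.25 = $173,922.75

$173,922.75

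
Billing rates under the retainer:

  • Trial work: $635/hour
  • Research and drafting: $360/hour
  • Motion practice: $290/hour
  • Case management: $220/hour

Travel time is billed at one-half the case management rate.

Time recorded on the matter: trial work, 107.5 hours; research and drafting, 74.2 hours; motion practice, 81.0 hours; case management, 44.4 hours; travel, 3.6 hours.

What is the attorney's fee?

Trial work: 107.5 × $635 = $68,262.50
Research and drafting: 74.2 × $360 = $26,712.00
Motion practice: 81.0 × $290 = $23,490.00
Case management: 44.4 × $220 = $9,768.00
Subtotal: $68,262.50 + $26,712.00 + $23,490.00 + $9,768.00 = $128,232.50
Travel: 3.6 × ($220 ÷ 2) = 3.6 × $110.00 = $396.00
Total: $128,232.50 + $396.00 = $128,628.50

$128,628.50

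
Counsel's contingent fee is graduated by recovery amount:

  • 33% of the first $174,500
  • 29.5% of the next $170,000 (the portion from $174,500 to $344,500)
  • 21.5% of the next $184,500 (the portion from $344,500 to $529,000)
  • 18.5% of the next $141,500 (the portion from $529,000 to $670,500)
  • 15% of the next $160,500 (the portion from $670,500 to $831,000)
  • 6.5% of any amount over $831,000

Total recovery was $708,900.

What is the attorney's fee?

First $174,500 at 33% = $57,585.00
Next $170,000 at 29.5% = $50,150.00
Next $184,500 at 21.5% = $39,667.50
Next $141,500 at 18.5% = $26,177.50
Remaining $38,400 at 15% = $5,760.00
Fee: $57,585.00 + $50,150.00 + $39,667.50 + $26,177.50 + $5,760.00 = $179,340.00

$179,340.00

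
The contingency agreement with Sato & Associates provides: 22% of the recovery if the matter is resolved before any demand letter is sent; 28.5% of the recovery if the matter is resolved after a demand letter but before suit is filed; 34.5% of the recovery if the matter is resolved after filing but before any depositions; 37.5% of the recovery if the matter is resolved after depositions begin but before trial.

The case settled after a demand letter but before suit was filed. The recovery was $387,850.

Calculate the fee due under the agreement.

$110,537.25

The matter settled after a demand letter but before suit was filed, so the 28.5% rate applies.
$387,850 × 28.5% = $110,537.25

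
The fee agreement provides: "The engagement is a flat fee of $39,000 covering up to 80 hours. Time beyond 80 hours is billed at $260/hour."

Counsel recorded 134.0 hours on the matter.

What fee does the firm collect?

Flat fee: $39,000.00
Excess hours: 134.0 − 80 = 54.0
Overrun: 54.0 × $260 = $14,040.00
Total: $39,000.00 + $14,040.00 = $53,040.00

$53,040.00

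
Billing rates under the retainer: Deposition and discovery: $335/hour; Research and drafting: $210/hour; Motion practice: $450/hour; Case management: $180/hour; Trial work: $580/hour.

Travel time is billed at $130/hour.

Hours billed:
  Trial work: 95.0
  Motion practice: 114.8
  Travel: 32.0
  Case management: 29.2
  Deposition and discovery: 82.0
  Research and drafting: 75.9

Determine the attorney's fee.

$159,585.00

Deposition and discovery: 82.0 × $335 = $27,470.00
Research and drafting: 75.9 × $210 = $15,939.00
Motion practice: 114.8 × $450 = $51,660.00
Case management: 29.2 × $180 = $5,256.00
Trial work: 95.0 × $580 = $55,100.00
Subtotal: $27,470.00 + $15,939.00 + $51,660.00 + $5,256.00 + $55,100.00 = $155,425.00
Travel: 32.0 × $130 = $4,160.00
Total: $155,425.00 + $4,160.00 = $159,585.00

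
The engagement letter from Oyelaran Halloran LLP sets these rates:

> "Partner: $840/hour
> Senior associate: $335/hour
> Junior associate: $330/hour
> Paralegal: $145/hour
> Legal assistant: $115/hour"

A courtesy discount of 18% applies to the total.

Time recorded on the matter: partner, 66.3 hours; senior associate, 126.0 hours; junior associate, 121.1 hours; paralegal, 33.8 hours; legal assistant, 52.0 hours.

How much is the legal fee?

$121,971.72

Partner: 66.3 × $840 = $55,692.00
Senior associate: 126.0 × $335 = $42,210.00
Junior associate: 121.1 × $330 = $39,963.00
Paralegal: 33.8 × $145 = $4,901.00
Legal assistant: 52.0 × $115 = $5,980.00
Subtotal: $148,746.00
Less 18% discount: −$26,774.28
Total: $148,746.00 − $26,774.28 = $121,971.72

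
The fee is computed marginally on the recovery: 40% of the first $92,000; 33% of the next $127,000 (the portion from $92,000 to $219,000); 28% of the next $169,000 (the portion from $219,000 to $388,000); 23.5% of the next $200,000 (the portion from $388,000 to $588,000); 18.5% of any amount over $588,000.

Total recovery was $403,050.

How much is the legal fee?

First $92,000 at 40% = $36,800.00
Next $127,000 at 33% = $41,910.00
Next $169,000 at 28% = $47,320.00
Remaining $15,050 at 23.5% = $3,536.75
Fee: $36,800.00 + $41,910.00 + $47,320.00 + $3,536.75 = $129,566.75

$129,566.75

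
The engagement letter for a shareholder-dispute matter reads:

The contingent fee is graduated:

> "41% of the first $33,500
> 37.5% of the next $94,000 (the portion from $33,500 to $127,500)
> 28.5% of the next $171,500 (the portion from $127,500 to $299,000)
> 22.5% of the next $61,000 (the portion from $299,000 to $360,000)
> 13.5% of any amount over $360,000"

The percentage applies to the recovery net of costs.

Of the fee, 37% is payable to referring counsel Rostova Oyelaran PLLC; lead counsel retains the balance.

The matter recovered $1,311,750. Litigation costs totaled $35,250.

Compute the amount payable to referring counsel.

$87,066.55

Fee base (net of costs): $1,311,750 − $35,250 = $1,276,500
First $33,500 at 41% = $13,735.00
Next $94,000 at 37.5% = $35,250.00
Next $171,500 at 28.5% = $48,877.50
Next $61,000 at 22.5% = $13,725.00
Remaining $916,500 at 13.5% = $123,727.50
Fee: $13,735.00 + $35,250.00 + $48,877.50 + $13,725.00 + $123,727.50 = $235,315.00
Referral share: 37% of $235,315.00 = $87,066.55; lead counsel retains $235,315.00 − $87,066.55 = $148,248.45.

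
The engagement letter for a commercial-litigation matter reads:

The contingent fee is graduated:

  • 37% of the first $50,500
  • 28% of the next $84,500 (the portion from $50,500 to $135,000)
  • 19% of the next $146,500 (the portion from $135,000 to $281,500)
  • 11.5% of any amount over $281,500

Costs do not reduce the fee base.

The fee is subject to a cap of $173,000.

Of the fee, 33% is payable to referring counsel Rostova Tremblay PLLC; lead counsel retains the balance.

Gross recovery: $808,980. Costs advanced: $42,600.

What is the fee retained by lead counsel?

$87,662.93

Fee base is the gross recovery, $808,980; costs are reimbursed separately.
First $50,500 at 37% = $18,685.00
Next $84,500 at 28% = $23,660.00
Next $146,500 at 19% = $27,835.00
Remaining $527,480 at 11.5% = $60,660.20
Fee: $18,685.00 + $23,660.00 + $27,835.00 + $60,660.20 = $130,840.20
$130,840.20 is under the $173,000 cap.
Referral share: 33% of $130,840.20 = $43,177.27; lead counsel retains $130,840.20 − $43,177.27 = $87,662.93.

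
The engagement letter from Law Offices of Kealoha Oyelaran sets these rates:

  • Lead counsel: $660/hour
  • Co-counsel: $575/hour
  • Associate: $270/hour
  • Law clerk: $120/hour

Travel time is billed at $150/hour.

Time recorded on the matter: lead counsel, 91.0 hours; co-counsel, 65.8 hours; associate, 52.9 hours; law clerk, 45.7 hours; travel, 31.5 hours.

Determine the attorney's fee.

Lead counsel: 91.0 × $660 = $60,060.00
Co-counsel: 65.8 × $575 = $37,835.00
Associate: 52.9 × $270 = $14,283.00
Law clerk: 45.7 × $120 = $5,484.00
Subtotal: $60,060.00 + $37,835.00 + $14,283.00 + $5,484.00 = $117,662.00
Travel: 31.5 × $150 = $4,725.00
Total: $117,662.00 + $4,725.00 = $122,387.00

$122,387.00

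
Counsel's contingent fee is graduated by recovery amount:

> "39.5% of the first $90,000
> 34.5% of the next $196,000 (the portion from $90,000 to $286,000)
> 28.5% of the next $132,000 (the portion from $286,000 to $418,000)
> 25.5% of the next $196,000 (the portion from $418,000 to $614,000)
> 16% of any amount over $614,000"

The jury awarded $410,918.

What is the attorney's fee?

$138,771.63

First $90,000 at 39.5% = $35,550.00
Next $196,000 at 34.5% = $67,620.00
Remaining $124,918 at 28.5% = $35,601.63
Fee: $35,550.00 + $67,620.00 + $35,601.63 = $138,771.63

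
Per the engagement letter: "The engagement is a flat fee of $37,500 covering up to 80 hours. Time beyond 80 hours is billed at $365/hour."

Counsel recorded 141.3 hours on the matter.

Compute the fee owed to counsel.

$59,874.50

Flat fee: $37,500.00
Excess hours: 141.3 − 80 = 61.3
Overrun: 61.3 × $365 = $22,374.50
Total: $37,500.00 + $22,374.50 = $59,874.50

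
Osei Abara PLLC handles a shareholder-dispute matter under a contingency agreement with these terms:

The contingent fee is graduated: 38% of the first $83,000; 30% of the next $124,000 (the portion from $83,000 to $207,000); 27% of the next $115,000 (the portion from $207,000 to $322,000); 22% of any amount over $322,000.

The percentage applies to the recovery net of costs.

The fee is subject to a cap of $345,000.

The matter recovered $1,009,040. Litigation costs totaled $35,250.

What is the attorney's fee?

$243,183.80

Fee base (net of costs): $1,009,040 − $35,250 = $973,790
First $83,000 at 38% = $31,540.00
Next $124,000 at 30% = $37,200.00
Next $115,000 at 27% = $31,050.00
Remaining $651,790 at 22% = $143,393.80
Fee: $31,540.00 + $37,200.00 + $31,050.00 + $143,393.80 = $243,183.80
$243,183.80 is under the $345,000 cap.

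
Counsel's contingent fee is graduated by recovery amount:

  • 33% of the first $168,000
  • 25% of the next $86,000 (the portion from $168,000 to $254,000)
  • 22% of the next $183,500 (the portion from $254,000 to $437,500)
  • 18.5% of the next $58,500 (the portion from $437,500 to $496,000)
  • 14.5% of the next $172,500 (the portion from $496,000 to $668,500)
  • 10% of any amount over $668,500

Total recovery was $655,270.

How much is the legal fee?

First $168,000 at 33% = $55,440.00
Next $86,000 at 25% = $21,500.00
Next $183,500 at 22% = $40,370.00
Next $58,500 at 18.5% = $10,822.50
Remaining $159,270 at 14.5% = $23,094.15
Fee: $55,440.00 + $21,500.00 + $40,370.00 + $10,822.50 + $23,094.15 = $151,226.65

$151,226.65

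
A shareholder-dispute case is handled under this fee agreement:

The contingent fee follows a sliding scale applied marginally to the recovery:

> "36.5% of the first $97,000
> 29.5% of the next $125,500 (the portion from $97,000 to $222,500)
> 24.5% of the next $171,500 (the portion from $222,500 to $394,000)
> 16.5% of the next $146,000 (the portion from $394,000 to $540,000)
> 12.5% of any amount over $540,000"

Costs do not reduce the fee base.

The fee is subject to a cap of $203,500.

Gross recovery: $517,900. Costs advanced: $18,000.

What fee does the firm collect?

$134,888.50

Fee base is the gross recovery, $517,900; costs are reimbursed separately.
First $97,000 at 36.5% = $35,405.00
Next $125,500 at 29.5% = $37,022.50
Next $171,500 at 24.5% = $42,017.50
Remaining $123,900 at 16.5% = $20,443.50
Fee: $35,405.00 + $37,022.50 + $42,017.50 + $20,443.50 = $134,888.50
$134,888.50 is under the $203,500 cap.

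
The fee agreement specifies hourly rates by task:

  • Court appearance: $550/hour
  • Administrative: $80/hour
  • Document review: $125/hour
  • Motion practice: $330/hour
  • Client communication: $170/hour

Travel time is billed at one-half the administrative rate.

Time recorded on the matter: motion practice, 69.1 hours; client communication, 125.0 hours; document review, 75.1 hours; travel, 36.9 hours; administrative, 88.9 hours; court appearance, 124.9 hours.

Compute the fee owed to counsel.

Court appearance: 124.9 × $550 = $68,695.00
Administrative: 88.9 × $80 = $7,112.00
Document review: 75.1 × $125 = $9,387.50
Motion practice: 69.1 × $330 = $22,803.00
Client communication: 125.0 × $170 = $21,250.00
Subtotal: $68,695.00 + $7,112.00 + $9,387.50 + $22,803.00 + $21,250.00 = $129,247.50
Travel: 36.9 × ($80 ÷ 2) = 36.9 × $40.00 = $1,476.00
Total: $129,247.50 + $1,476.00 = $130,723.50

$130,723.50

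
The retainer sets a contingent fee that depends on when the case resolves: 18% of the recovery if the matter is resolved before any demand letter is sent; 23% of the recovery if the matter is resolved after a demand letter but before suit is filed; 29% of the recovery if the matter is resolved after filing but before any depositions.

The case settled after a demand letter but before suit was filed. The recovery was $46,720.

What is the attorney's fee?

$10,745.60

The matter settled after a demand letter but before suit was filed, so the 23% rate applies.
$46,720 × 23% = $10,745.60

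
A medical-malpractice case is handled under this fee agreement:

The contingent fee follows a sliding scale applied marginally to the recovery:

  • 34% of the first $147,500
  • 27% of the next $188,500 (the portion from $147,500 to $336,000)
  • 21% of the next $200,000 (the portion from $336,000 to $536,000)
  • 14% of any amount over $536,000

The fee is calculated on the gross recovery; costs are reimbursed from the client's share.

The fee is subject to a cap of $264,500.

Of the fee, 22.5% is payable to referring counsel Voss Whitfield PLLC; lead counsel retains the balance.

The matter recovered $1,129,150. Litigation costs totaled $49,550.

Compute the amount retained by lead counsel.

Fee base is the gross recovery, $1,129,150; costs are reimbursed separately.
First $147,500 at 34% = $50,150.00
Next $188,500 at 27% = $50,895.00
Next $200,000 at 21% = $42,000.00
Remaining $593,150 at 14% = $83,041.00
Fee: $50,150.00 + $50,895.00 + $42,000.00 + $83,041.00 = $226,086.00
$226,086.00 is under the $264,500 cap.
Referral share: 22.5% of $226,086.00 = $50,869.35; lead counsel retains $226,086.00 − $50,869.35 = $175,216.65.

$175,216.65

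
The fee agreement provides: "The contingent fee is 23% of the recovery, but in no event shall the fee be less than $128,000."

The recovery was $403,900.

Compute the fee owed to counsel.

$128,000.00

23% of $403,900 = $92,897.00
That is below the $128,000 minimum, so the minimum applies.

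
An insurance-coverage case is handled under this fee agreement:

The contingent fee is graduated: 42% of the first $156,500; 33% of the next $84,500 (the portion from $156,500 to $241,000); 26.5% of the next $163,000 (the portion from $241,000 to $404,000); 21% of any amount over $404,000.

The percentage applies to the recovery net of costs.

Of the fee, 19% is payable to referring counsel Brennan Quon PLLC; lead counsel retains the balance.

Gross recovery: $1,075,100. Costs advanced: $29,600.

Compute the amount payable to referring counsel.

Fee base (net of costs): $1,075,100 − $29,600 = $1,045,500
First $156,500 at 42% = $65,730.00
Next $84,500 at 33% = $27,885.00
Next $163,000 at 26.5% = $43,195.00
Remaining $641,500 at 21% = $134,715.00
Fee: $65,730.00 + $27,885.00 + $43,195.00 + $134,715.00 = $271,525.00
Referral share: 19% of $271,525.00 = $51,589.75; lead counsel retains $271,525.00 − $51,589.75 = $219,935.25.

$51,589.75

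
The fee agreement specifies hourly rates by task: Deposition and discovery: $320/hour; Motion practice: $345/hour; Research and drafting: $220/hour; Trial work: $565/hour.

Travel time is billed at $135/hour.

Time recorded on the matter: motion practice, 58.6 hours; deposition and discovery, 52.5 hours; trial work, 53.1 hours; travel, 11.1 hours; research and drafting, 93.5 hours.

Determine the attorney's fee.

Deposition and discovery: 52.5 × $320 = $16,800.00
Motion practice: 58.6 × $345 = $20,217.00
Research and drafting: 93.5 × $220 = $20,570.00
Trial work: 53.1 × $565 = $30,001.50
Subtotal: $16,800.00 + $20,217.00 + $20,570.00 + $30,001.50 = $87,588.50
Travel: 11.1 × $135 = $1,498.50
Total: $87,588.50 + $1,498.50 = $89,087.00

$89,087.00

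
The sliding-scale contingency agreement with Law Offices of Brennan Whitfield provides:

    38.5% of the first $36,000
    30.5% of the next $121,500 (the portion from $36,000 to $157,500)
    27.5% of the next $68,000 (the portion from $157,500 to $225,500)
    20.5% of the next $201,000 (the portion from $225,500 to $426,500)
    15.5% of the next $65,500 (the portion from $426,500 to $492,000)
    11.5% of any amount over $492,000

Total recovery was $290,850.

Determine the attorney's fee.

$83,014.25

First $36,000 at 38.5% = $13,860.00
Next $121,500 at 30.5% = $37,057.50
Next $68,000 at 27.5% = $18,700.00
Remaining $65,350 at 20.5% = $13,396.75
Fee: $13,860.00 + $37,057.50 + $18,700.00 + $13,396.75 = $83,014.25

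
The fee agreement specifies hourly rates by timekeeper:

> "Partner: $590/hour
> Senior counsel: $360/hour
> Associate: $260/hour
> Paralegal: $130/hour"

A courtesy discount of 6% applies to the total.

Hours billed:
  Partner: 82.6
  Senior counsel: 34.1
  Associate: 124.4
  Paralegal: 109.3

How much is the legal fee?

$101,109.22

Partner: 82.6 × $590 = $48,734.00
Senior counsel: 34.1 × $360 = $12,276.00
Associate: 124.4 × $260 = $32,344.00
Paralegal: 109.3 × $130 = $14,209.00
Subtotal: $107,563.00
Less 6% discount: −$6,453.78
Total: $107,563.00 − $6,453.78 = $101,109.22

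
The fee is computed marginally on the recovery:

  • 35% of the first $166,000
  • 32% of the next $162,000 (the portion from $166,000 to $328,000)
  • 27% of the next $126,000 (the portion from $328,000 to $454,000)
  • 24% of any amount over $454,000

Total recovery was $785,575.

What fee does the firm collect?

First $166,000 at 35% = $58,100.00
Next $162,000 at 32% = $51,840.00
Next $126,000 at 27% = $34,020.00
Remaining $331,575 at 24% = $79,578.00
Fee: $58,100.00 + $51,840.00 + $34,020.00 + $79,578.00 = $223,538.00

$223,538.00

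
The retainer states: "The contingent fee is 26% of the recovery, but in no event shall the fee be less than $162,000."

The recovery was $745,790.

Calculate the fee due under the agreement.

$193,905.40

26% of $745,790 = $193,905.40
That exceeds the $162,000 minimum.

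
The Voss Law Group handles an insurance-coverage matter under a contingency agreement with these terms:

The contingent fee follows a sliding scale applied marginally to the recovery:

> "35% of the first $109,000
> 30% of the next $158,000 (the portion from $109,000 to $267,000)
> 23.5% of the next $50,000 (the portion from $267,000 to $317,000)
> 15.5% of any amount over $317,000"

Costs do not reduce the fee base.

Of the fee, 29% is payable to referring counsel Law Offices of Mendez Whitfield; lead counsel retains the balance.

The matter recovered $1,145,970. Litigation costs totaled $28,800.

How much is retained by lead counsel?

$160,311.15

Fee base is the gross recovery, $1,145,970; costs are reimbursed separately.
First $109,000 at 35% = $38,150.00
Next $158,000 at 30% = $47,400.00
Next $50,000 at 23.5% = $11,750.00
Remaining $828,970 at 15.5% = $128,490.35
Fee: $38,150.00 + $47,400.00 + $11,750.00 + $128,490.35 = $225,790.35
Referral share: 29% of $225,790.35 = $65,479.20; lead counsel retains $225,790.35 − $65,479.20 = $160,311.15.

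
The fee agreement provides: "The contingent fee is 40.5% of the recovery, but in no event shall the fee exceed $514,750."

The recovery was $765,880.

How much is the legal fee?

40.5% of $765,880 = $310,181.40
That is under the $514,750 cap.

$310,181.40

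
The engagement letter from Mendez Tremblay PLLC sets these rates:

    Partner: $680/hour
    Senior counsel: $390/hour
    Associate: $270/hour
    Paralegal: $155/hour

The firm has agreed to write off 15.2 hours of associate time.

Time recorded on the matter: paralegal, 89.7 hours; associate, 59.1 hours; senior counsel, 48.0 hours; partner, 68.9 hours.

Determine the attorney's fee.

$91,328.50

Partner: 68.9 × $680 = $46,852.00
Senior counsel: 48.0 × $390 = $18,720.00
Associate: 59.1 × $270 = $15,957.00
Paralegal: 89.7 × $155 = $13,903.50
Subtotal: $95,432.50
Write-off: 15.2 × $270 = $4,104.00
Total: $95,432.50 − $4,104.00 = $91,328.50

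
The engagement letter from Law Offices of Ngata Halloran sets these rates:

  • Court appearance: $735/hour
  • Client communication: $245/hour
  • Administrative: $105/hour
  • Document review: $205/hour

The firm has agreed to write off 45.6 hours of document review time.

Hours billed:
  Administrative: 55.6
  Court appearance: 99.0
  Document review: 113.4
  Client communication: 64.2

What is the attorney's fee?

Court appearance: 99.0 × $735 = $72,765.00
Client communication: 64.2 × $245 = $15,729.00
Administrative: 55.6 × $105 = $5,838.00
Document review: 113.4 × $205 = $23,247.00
Subtotal: $117,579.00
Write-off: 45.6 × $205 = $9,348.00
Total: $117,579.00 − $9,348.00 = $108,231.00

$108,231.00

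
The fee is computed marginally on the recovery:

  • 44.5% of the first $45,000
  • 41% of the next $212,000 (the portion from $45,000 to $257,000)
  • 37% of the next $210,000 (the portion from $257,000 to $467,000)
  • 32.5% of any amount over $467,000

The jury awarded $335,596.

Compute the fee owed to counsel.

$136,025.52

First $45,000 at 44.5% = $20,025.00
Next $212,000 at 41% = $86,920.00
Remaining $78,596 at 37% = $29,080.52
Fee: $20,025.00 + $86,920.00 + $29,080.52 = $136,025.52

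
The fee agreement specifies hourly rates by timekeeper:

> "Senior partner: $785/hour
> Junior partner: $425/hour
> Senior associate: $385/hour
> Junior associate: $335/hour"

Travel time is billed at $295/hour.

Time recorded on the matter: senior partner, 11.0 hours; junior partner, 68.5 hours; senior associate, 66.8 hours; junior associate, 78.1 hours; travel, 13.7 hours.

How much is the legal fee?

Senior partner: 11.0 × $785 = $8,635.00
Junior partner: 68.5 × $425 = $29,112.50
Senior associate: 66.8 × $385 = $25,718.00
Junior associate: 78.1 × $335 = $26,163.50
Subtotal: $8,635.00 + $29,112.50 + $25,718.00 + $26,163.50 = $89,629.00
Travel: 13.7 × $295 = $4,041.50
Total: $89,629.00 + $4,041.50 = $93,670.50

$93,670.50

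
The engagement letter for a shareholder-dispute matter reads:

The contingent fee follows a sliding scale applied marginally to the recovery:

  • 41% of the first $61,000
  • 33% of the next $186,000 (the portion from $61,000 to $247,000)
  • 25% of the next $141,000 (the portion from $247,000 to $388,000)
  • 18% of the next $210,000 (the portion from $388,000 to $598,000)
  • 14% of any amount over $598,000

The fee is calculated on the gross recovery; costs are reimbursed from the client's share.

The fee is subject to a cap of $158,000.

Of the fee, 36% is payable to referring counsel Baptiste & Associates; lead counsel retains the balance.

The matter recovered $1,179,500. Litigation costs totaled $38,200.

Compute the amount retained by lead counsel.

$101,120.00

Fee base is the gross recovery, $1,179,500; costs are reimbursed separately.
First $61,000 at 41% = $25,010.00
Next $186,000 at 33% = $61,380.00
Next $141,000 at 25% = $35,250.00
Next $210,000 at 18% = $37,800.00
Remaining $581,500 at 14% = $81,410.00
Fee: $25,010.00 + $61,380.00 + $35,250.00 + $37,800.00 + $81,410.00 = $240,850.00
$240,850.00 exceeds the $158,000 cap, so the fee is capped at $158,000.00.
Referral share: 36% of $158,000.00 = $56,880.00; lead counsel retains $158,000.00 − $56,880.00 = $101,120.00.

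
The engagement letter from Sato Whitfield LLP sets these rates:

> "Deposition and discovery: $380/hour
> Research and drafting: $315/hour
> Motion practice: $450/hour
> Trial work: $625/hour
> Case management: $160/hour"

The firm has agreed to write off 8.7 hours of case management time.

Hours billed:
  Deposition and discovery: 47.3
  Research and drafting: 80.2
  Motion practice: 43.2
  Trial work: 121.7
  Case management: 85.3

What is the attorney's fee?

$150,995.50

Deposition and discovery: 47.3 × $380 = $17,974.00
Research and drafting: 80.2 × $315 = $25,263.00
Motion practice: 43.2 × $450 = $19,440.00
Trial work: 121.7 × $625 = $76,062.50
Case management: 85.3 × $160 = $13,648.00
Subtotal: $152,387.50
Write-off: 8.7 × $160 = $1,392.00
Total: $152,387.50 − $1,392.00 = $150,995.50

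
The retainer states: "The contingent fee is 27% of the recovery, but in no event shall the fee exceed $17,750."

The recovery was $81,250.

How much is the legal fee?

27% of $81,250 = $21,937.50
That exceeds the $17,750 cap, so the fee is capped at $17,750.

$17,750.00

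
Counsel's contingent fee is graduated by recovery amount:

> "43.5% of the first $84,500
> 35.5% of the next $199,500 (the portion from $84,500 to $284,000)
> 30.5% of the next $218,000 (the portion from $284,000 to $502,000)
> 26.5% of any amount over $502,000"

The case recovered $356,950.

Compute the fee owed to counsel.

$129,829.75

First $84,500 at 43.5% = $36,757.50
Next $199,500 at 35.5% = $70,822.50
Remaining $72,950 at 30.5% = $22,249.75
Fee: $36,757.50 + $70,822.50 + $22,249.75 = $129,829.75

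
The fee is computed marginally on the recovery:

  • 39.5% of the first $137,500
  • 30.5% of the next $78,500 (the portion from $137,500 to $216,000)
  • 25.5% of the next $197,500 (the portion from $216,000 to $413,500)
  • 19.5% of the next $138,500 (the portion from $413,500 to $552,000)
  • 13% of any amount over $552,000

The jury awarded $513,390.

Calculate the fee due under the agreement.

$148,096.05

First $137,500 at 39.5% = $54,312.50
Next $78,500 at 30.5% = $23,942.50
Next $197,500 at 25.5% = $50,362.50
Remaining $99,890 at 19.5% = $19,478.55
Fee: $54,312.50 + $23,942.50 + $50,362.50 + $19,478.55 = $148,096.05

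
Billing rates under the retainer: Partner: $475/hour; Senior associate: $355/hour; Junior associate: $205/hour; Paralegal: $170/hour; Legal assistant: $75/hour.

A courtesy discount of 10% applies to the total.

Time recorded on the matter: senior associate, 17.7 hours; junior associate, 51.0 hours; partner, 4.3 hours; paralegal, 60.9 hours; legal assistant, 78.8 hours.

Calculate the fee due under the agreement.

Partner: 4.3 × $475 = $2,042.50
Senior associate: 17.7 × $355 = $6,283.50
Junior associate: 51.0 × $205 = $10,455.00
Paralegal: 60.9 × $170 = $10,353.00
Legal assistant: 78.8 × $75 = $5,910.00
Subtotal: $35,044.00
Less 10% discount: −$3,504.40
Total: $35,044.00 − $3,504.40 = $31,539.60

$31,539.60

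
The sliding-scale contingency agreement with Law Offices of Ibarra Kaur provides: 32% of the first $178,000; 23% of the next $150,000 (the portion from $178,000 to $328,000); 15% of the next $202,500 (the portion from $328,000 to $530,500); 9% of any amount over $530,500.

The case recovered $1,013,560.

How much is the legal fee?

First $178,000 at 32% = $56,960.00
Next $150,000 at 23% = $34,500.00
Next $202,500 at 15% = $30,375.00
Remaining $483,060 at 9% = $43,475.40
Fee: $56,960.00 + $34,500.00 + $30,375.00 + $43,475.40 = $165,310.40

$165,310.40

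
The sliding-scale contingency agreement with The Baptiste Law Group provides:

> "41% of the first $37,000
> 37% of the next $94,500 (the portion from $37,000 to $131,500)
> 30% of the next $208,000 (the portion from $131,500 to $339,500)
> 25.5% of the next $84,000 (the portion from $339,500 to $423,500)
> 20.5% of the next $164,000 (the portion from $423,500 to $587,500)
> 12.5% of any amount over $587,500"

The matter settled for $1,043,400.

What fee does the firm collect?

$224,562.50

First $37,000 at 41% = $15,170.00
Next $94,500 at 37% = $34,965.00
Next $208,000 at 30% = $62,400.00
Next $84,000 at 25.5% = $21,420.00
Next $164,000 at 20.5% = $33,620.00
Remaining $455,900 at 12.5% = $56,987.50
Fee: $15,170.00 + $34,965.00 + $62,400.00 + $21,420.00 + $33,620.00 + $56,987.50 = $224,562.50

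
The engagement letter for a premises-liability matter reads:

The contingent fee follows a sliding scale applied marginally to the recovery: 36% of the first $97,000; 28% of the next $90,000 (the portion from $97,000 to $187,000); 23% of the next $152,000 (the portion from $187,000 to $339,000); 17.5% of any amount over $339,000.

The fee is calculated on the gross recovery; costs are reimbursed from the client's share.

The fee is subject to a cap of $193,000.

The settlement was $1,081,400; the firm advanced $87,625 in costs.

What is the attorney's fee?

Fee base is the gross recovery, $1,081,400; costs are reimbursed separately.
First $97,000 at 36% = $34,920.00
Next $90,000 at 28% = $25,200.00
Next $152,000 at 23% = $34,960.00
Remaining $742,400 at 17.5% = $129,920.00
Fee: $34,920.00 + $25,200.00 + $34,960.00 + $129,920.00 = $225,000.00
$225,000.00 exceeds the $193,000 cap, so the fee is capped at $193,000.00.

$193,000.00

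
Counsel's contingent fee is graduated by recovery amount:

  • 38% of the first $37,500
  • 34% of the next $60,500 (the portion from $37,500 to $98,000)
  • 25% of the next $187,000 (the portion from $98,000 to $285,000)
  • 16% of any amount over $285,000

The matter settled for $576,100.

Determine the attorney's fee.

First $37,500 at 38% = $14,250.00
Next $60,500 at 34% = $20,570.00
Next $187,000 at 25% = $46,750.00
Remaining $291,100 at 16% = $46,576.00
Fee: $14,250.00 + $20,570.00 + $46,750.00 + $46,576.00 = $128,146.00

$128,146.00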